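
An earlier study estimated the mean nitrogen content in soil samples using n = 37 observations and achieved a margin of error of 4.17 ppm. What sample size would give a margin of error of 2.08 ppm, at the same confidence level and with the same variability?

Margin of error scales as 1/√n, so n₂ = n₁·(E₁/E₂)².
n₂ = 37 × (4.17/2.08)² = 37 × 4.019 = 148.70
Round up: n₂ = 149.

149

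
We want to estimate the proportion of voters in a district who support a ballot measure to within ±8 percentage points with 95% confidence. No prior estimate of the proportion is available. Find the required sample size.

151

For a proportion with margin E = 0.08 at 95% confidence, z = 1.960.
With no prior estimate, use p = 0.5, which maximizes p(1−p) at 0.25.
n = 0.25 × (z/E)² = 0.25 × (1.960/0.08)² = 150.06
Round up: n = 151.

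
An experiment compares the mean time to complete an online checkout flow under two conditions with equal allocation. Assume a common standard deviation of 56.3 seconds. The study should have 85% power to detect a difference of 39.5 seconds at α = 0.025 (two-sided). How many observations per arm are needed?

For two equal groups, n per group = 2·((z_{α/2} + z_β)·σ/δ)².
z_{α/2} = 2.241; z_β = 1.036 (power 85%).
n = 2 × (3.277 × 56.3 / 39.5)² = 2 × 21.82 = 43.64
Round up: n = 44 per group.

44 per group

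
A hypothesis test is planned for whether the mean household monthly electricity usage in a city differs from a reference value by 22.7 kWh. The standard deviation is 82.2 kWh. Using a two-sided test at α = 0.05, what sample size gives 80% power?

n = 103

For a one-sample z-test, n = ((z_{α/2} + z_β)·σ/δ)².
z_{α/2} = 1.960 (two-sided α = 0.05); z_β = 0.842 (power 80% → β = 0.2).
n = (2.802 × 82.2 / 22.7)² = 102.95
Round up: n = 103.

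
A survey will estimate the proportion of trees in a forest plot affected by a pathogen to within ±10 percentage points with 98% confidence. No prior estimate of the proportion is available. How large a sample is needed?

n = 136

For a proportion with margin E = 0.1 at 98% confidence, z = 2.326.
With no prior estimate, use p = 0.5, which maximizes p(1−p) at 0.25.
n = 0.25 × (z/E)² = 0.25 × (2.326/0.1)² = 135.26
Round up: n = 136.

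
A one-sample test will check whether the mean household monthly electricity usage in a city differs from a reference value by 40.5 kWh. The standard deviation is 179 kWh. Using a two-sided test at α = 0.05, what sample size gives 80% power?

154

For a one-sample z-test, n = ((z_{α/2} + z_β)·σ/δ)².
z_{α/2} = 1.960 (two-sided α = 0.05); z_β = 0.842 (power 80% → β = 0.2).
n = (2.802 × 179 / 40.5)² = 153.37
Round up: n = 154.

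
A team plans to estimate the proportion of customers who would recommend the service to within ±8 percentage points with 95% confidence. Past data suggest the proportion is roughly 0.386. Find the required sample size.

For a proportion with margin E = 0.08 at 95% confidence, z = 1.960.
n = p̂(1−p̂)(z/E)² = 0.386 × 0.614 × (1.960/0.08)² = 142.26
Round up: n = 143.

143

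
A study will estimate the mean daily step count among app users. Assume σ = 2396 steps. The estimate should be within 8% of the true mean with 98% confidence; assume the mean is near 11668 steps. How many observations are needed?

For a mean, the margin of error is E = z·σ/√n, so n = (zσ/E)².
At 98% confidence, z = 2.326.
E = 8% of 11668 = 933.4 steps.
n = (2.326 × 2396 / 933.4)² = 35.65
Round up: n = 36.

n = 36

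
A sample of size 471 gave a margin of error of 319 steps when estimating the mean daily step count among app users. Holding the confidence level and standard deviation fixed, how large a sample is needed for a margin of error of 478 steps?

Margin of error scales as 1/√n, so n₂ = n₁·(E₁/E₂)².
n₂ = 471 × (319/478)² = 471 × 0.4454 = 209.78
Round up: n₂ = 210.

210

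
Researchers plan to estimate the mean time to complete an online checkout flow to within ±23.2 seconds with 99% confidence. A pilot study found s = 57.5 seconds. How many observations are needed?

For a mean, the margin of error is E = z·σ/√n, so n = (zσ/E)².
At 99% confidence, z = 2.576.
n = (2.576 × 57.5 / 23.2)² = 40.76
Round up: n = 41.

n = 41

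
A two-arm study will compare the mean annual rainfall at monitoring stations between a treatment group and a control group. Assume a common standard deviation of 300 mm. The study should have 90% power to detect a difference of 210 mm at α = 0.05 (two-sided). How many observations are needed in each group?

43 per group

For two equal groups, n per group = 2·((z_{α/2} + z_β)·σ/δ)².
z_{α/2} = 1.960; z_β = 1.282 (power 90%).
n = 2 × (3.242 × 300 / 210)² = 2 × 21.45 = 42.90
Round up: n = 43 per group.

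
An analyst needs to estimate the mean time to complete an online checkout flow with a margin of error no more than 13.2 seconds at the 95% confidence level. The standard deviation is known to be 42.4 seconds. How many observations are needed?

For a mean, the margin of error is E = z·σ/√n, so n = (zσ/E)².
At 95% confidence, z = 1.960.
n = (1.960 × 42.4 / 13.2)² = 39.64
Round up: n = 40.

n = 40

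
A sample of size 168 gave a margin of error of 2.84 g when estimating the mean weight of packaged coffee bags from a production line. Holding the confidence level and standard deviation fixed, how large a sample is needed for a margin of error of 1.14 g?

1043

Margin of error scales as 1/√n, so n₂ = n₁·(E₁/E₂)².
n₂ = 168 × (2.84/1.14)² = 168 × 6.206 = 1042.61
Round up: n₂ = 1043.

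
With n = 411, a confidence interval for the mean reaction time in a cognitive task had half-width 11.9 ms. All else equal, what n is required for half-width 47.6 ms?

Margin of error scales as 1/√n, so n₂ = n₁·(E₁/E₂)².
n₂ = 411 × (11.9/47.6)² = 411 × 0.0625 = 25.69
Round up: n₂ = 26.

26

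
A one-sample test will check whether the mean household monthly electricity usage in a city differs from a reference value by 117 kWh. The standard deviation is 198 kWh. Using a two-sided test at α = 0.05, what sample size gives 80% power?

For a one-sample z-test, n = ((z_{α/2} + z_β)·σ/δ)².
z_{α/2} = 1.960 (two-sided α = 0.05); z_β = 0.842 (power 80% → β = 0.2).
n = (2.802 × 198 / 117)² = 22.49
Round up: n = 23.

23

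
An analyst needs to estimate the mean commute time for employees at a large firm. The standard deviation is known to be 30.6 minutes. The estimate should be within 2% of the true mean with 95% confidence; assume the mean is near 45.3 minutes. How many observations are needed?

4383

For a mean, the margin of error is E = z·σ/√n, so n = (zσ/E)².
At 95% confidence, z = 1.960.
E = 2% of 45.3 = 0.906 minutes.
n = (1.960 × 30.6 / 0.906)² = 4382.26
Round up: n = 4383.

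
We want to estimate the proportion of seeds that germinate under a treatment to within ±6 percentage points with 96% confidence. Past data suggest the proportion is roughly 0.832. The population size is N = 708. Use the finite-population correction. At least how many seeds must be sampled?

134

For a proportion with margin E = 0.06 at 96% confidence, z = 2.054.
n = p̂(1−p̂)(z/E)² = 0.832 × 0.168 × (2.054/0.06)² = 163.81 — call this n₀.
Finite-population correction with N = 708: n = n₀ / (1 + (n₀−1)/N) = 163.81 / 1.23 = 133.18
Round up: n = 134.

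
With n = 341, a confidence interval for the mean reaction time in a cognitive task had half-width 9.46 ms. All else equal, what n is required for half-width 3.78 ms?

Margin of error scales as 1/√n, so n₂ = n₁·(E₁/E₂)².
n₂ = 341 × (9.46/3.78)² = 341 × 6.263 = 2135.68
Round up: n₂ = 2136.

n = 2136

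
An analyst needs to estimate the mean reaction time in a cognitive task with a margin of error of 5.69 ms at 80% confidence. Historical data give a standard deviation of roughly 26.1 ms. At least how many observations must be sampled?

For a mean, the margin of error is E = z·σ/√n, so n = (zσ/E)².
At 80% confidence, z = 1.282.
n = (1.282 × 26.1 / 5.69)² = 34.58
Round up: n = 35.

35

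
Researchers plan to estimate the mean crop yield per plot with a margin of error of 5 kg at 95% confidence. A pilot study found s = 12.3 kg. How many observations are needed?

24

For a mean, the margin of error is E = z·σ/√n, so n = (zσ/E)².
At 95% confidence, z = 1.960.
n = (1.960 × 12.3 / 5)² = 23.25
Round up: n = 24.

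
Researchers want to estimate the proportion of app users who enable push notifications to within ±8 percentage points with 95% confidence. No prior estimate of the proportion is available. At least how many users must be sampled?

For a proportion with margin E = 0.08 at 95% confidence, z = 1.960.
With no prior estimate, use p = 0.5, which maximizes p(1−p) at 0.25.
n = 0.25 × (z/E)² = 0.25 × (1.960/0.08)² = 150.06
Round up: n = 151.

151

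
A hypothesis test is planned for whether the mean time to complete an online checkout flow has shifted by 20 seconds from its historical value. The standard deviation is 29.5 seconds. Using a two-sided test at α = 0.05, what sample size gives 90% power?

For a one-sample z-test, n = ((z_{α/2} + z_β)·σ/δ)².
z_{α/2} = 1.960 (two-sided α = 0.05); z_β = 1.282 (power 90% → β = 0.1).
n = (3.242 × 29.5 / 20)² = 22.87
Round up: n = 23.

23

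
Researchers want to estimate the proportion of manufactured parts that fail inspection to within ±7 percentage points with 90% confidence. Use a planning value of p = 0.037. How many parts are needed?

20

For a proportion with margin E = 0.07 at 90% confidence, z = 1.645.
n = p̂(1−p̂)(z/E)² = 0.037 × 0.963 × (1.645/0.07)² = 19.68
Round up: n = 20.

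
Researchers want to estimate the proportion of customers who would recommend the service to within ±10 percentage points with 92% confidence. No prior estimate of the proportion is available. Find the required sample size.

n = 77

For a proportion with margin E = 0.1 at 92% confidence, z = 1.751.
With no prior estimate, use p = 0.5, which maximizes p(1−p) at 0.25.
n = 0.25 × (z/E)² = 0.25 × (1.751/0.1)² = 76.65
Round up: n = 77.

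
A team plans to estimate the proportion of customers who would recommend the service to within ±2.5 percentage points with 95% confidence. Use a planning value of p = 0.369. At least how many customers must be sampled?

For a proportion with margin E = 0.025 at 95% confidence, z = 1.960.
n = p̂(1−p̂)(z/E)² = 0.369 × 0.631 × (1.960/0.025)² = 1431.16
Round up: n = 1432.

1432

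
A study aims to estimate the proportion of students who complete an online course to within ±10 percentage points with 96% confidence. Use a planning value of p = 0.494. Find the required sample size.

For a proportion with margin E = 0.1 at 96% confidence, z = 2.054.
n = p̂(1−p̂)(z/E)² = 0.494 × 0.506 × (2.054/0.1)² = 105.46
Round up: n = 106.

106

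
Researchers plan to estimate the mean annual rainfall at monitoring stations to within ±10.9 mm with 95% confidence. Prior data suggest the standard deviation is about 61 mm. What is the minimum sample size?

For a mean, the margin of error is E = z·σ/√n, so n = (zσ/E)².
At 95% confidence, z = 1.960.
n = (1.960 × 61 / 10.9)² = 120.31
Round up: n = 121.

121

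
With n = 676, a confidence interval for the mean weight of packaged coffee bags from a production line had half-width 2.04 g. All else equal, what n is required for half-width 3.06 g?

Margin of error scales as 1/√n, so n₂ = n₁·(E₁/E₂)².
n₂ = 676 × (2.04/3.06)² = 676 × 0.4444 = 300.41
Round up: n₂ = 301.

n = 301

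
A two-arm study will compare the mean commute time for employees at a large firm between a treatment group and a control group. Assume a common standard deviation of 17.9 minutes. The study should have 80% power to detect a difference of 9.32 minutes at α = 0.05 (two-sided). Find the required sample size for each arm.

For two equal groups, n per group = 2·((z_{α/2} + z_β)·σ/δ)².
z_{α/2} = 1.960; z_β = 0.842 (power 80%).
n = 2 × (2.802 × 17.9 / 9.32)² = 2 × 28.96 = 57.92
Round up: n = 58 per group.

58 per group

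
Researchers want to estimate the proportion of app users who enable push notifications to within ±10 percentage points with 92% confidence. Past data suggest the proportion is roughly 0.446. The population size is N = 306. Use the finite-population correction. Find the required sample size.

61

For a proportion with margin E = 0.1 at 92% confidence, z = 1.751.
n = p̂(1−p̂)(z/E)² = 0.446 × 0.554 × (1.751/0.1)² = 75.76 — call this n₀.
Finite-population correction with N = 306: n = n₀ / (1 + (n₀−1)/N) = 75.76 / 1.244 = 60.90
Round up: n = 61.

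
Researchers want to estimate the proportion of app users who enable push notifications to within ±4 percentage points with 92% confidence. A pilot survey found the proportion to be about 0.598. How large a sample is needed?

461

For a proportion with margin E = 0.04 at 92% confidence, z = 1.751.
n = p̂(1−p̂)(z/E)² = 0.598 × 0.402 × (1.751/0.04)² = 460.66
Round up: n = 461.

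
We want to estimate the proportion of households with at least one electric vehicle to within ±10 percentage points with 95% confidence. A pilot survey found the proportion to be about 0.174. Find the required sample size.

56

For a proportion with margin E = 0.1 at 95% confidence, z = 1.960.
n = p̂(1−p̂)(z/E)² = 0.174 × 0.826 × (1.960/0.1)² = 55.21
Round up: n = 56.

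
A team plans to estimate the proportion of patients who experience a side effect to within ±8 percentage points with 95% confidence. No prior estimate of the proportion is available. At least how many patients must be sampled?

151

For a proportion with margin E = 0.08 at 95% confidence, z = 1.960.
With no prior estimate, use p = 0.5, which maximizes p(1−p) at 0.25.
n = 0.25 × (z/E)² = 0.25 × (1.960/0.08)² = 150.06
Round up: n = 151.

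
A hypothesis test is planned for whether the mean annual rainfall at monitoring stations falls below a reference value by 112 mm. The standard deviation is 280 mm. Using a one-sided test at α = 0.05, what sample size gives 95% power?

For a one-sample z-test, n = ((z_α + z_β)·σ/δ)².
z_α = 1.645 (one-sided α = 0.05); z_β = 1.645 (power 95% → β = 0.05).
n = (3.290 × 280 / 112)² = 67.65
Round up: n = 68.

68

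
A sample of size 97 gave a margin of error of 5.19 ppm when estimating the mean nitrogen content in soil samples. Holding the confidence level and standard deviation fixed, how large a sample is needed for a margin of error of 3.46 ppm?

Margin of error scales as 1/√n, so n₂ = n₁·(E₁/E₂)².
n₂ = 97 × (5.19/3.46)² = 97 × 2.25 = 218.25
Round up: n₂ = 219.

219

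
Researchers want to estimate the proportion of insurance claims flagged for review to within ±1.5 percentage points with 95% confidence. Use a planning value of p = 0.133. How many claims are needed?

For a proportion with margin E = 0.015 at 95% confidence, z = 1.960.
n = p̂(1−p̂)(z/E)² = 0.133 × 0.867 × (1.960/0.015)² = 1968.79
Round up: n = 1969.

1969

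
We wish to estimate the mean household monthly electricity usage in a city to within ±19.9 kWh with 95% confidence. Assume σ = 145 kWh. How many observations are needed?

204

For a mean, the margin of error is E = z·σ/√n, so n = (zσ/E)².
At 95% confidence, z = 1.960.
n = (1.960 × 145 / 19.9)² = 203.96
Round up: n = 204.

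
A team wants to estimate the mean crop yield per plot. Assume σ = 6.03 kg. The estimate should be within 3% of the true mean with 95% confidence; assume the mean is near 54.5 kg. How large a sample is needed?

For a mean, the margin of error is E = z·σ/√n, so n = (zσ/E)².
At 95% confidence, z = 1.960.
E = 3% of 54.5 = 1.635 kg.
n = (1.960 × 6.03 / 1.635)² = 52.25
Round up: n = 53.

53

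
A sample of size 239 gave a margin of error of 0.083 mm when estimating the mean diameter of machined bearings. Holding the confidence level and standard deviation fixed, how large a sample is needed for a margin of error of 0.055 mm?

545

Margin of error scales as 1/√n, so n₂ = n₁·(E₁/E₂)².
n₂ = 239 × (0.083/0.055)² = 239 × 2.277 = 544.20
Round up: n₂ = 545.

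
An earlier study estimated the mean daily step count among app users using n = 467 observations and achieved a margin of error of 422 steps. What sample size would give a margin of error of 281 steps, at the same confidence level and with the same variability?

1054

Margin of error scales as 1/√n, so n₂ = n₁·(E₁/E₂)².
n₂ = 467 × (422/281)² = 467 × 2.255 = 1053.09
Round up: n₂ = 1054.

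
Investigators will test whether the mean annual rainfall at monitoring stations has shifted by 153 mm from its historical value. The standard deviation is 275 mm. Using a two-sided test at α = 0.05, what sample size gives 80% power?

For a one-sample z-test, n = ((z_{α/2} + z_β)·σ/δ)².
z_{α/2} = 1.960 (two-sided α = 0.05); z_β = 0.842 (power 80% → β = 0.2).
n = (2.802 × 275 / 153)² = 25.36
Round up: n = 26.

26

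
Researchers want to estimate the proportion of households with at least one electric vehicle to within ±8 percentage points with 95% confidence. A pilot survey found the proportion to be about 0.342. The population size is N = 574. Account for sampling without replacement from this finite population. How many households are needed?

For a proportion with margin E = 0.08 at 95% confidence, z = 1.960.
n = p̂(1−p̂)(z/E)² = 0.342 × 0.658 × (1.960/0.08)² = 135.08 — call this n₀.
Finite-population correction with N = 574: n = n₀ / (1 + (n₀−1)/N) = 135.08 / 1.234 = 109.47
Round up: n = 110.

110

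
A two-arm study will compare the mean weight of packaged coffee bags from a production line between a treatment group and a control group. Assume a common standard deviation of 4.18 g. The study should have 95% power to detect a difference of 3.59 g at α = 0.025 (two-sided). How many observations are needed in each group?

41 per group

For two equal groups, n per group = 2·((z_{α/2} + z_β)·σ/δ)².
z_{α/2} = 2.241; z_β = 1.645 (power 95%).
n = 2 × (3.886 × 4.18 / 3.59)² = 2 × 20.47 = 40.94
Round up: n = 41 per group.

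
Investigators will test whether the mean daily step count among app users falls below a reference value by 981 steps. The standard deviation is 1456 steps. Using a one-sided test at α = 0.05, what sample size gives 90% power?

19

For a one-sample z-test, n = ((z_α + z_β)·σ/δ)².
z_α = 1.645 (one-sided α = 0.05); z_β = 1.282 (power 90% → β = 0.1).
n = (2.927 × 1456 / 981)² = 18.87
Round up: n = 19.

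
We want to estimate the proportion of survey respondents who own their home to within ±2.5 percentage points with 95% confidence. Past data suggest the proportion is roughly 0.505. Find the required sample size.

For a proportion with margin E = 0.025 at 95% confidence, z = 1.960.
n = p̂(1−p̂)(z/E)² = 0.505 × 0.495 × (1.960/0.025)² = 1536.49
Round up: n = 1537.

1537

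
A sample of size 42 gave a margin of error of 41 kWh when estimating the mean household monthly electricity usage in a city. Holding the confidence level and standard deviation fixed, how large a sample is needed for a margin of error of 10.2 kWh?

n = 679

Margin of error scales as 1/√n, so n₂ = n₁·(E₁/E₂)².
n₂ = 42 × (41/10.2)² = 42 × 16.16 = 678.72
Round up: n₂ = 679.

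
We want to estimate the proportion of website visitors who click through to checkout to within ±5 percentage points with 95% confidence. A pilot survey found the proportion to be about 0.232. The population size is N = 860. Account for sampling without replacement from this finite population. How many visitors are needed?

For a proportion with margin E = 0.05 at 95% confidence, z = 1.960.
n = p̂(1−p̂)(z/E)² = 0.232 × 0.768 × (1.960/0.05)² = 273.79 — call this n₀.
Finite-population correction with N = 860: n = n₀ / (1 + (n₀−1)/N) = 273.79 / 1.317 = 207.89
Round up: n = 208.

208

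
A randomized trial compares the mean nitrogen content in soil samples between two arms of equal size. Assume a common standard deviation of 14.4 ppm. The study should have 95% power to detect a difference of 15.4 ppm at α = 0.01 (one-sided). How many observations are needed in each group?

For two equal groups, n per group = 2·((z_α + z_β)·σ/δ)².
z_α = 2.326; z_β = 1.645 (power 95%).
n = 2 × (3.971 × 14.4 / 15.4)² = 2 × 13.79 = 27.58
Round up: n = 28 per group.

28 per group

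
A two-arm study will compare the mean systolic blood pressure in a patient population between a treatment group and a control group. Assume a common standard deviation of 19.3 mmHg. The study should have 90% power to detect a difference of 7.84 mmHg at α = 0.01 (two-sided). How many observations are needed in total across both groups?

For two equal groups, n per group = 2·((z_{α/2} + z_β)·σ/δ)².
z_{α/2} = 2.576; z_β = 1.282 (power 90%).
n = 2 × (3.858 × 19.3 / 7.84)² = 2 × 90.20 = 180.40
Round up: n = 181 per group.
Total across both groups: 2 × 181 = 362.

362 total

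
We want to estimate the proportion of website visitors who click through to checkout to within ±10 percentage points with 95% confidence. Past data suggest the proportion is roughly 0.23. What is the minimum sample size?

For a proportion with margin E = 0.1 at 95% confidence, z = 1.960.
n = p̂(1−p̂)(z/E)² = 0.23 × 0.77 × (1.960/0.1)² = 68.03
Round up: n = 69.

69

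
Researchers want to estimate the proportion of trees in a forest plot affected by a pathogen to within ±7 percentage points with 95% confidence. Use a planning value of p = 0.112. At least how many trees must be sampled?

For a proportion with margin E = 0.07 at 95% confidence, z = 1.960.
n = p̂(1−p̂)(z/E)² = 0.112 × 0.888 × (1.960/0.07)² = 77.97
Round up: n = 78.

n = 78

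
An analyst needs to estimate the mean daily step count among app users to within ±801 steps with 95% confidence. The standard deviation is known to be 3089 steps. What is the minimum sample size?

58

For a mean, the margin of error is E = z·σ/√n, so n = (zσ/E)².
At 95% confidence, z = 1.960.
n = (1.960 × 3089 / 801)² = 57.13
Round up: n = 58.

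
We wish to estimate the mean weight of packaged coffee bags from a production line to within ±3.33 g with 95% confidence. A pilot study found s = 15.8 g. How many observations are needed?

For a mean, the margin of error is E = z·σ/√n, so n = (zσ/E)².
At 95% confidence, z = 1.960.
n = (1.960 × 15.8 / 3.33)² = 86.48
Round up: n = 87.

87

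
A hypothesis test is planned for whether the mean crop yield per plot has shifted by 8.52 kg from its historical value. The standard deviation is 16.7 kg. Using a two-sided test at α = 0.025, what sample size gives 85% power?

42

For a one-sample z-test, n = ((z_{α/2} + z_β)·σ/δ)².
z_{α/2} = 2.241 (two-sided α = 0.025); z_β = 1.036 (power 85% → β = 0.15).
n = (3.277 × 16.7 / 8.52)² = 41.26
Round up: n = 42.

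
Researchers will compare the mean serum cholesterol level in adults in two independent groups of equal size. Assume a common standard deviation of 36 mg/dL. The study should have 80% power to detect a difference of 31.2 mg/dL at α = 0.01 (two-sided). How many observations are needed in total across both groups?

64 total

For two equal groups, n per group = 2·((z_{α/2} + z_β)·σ/δ)².
z_{α/2} = 2.576; z_β = 0.842 (power 80%).
n = 2 × (3.418 × 36 / 31.2)² = 2 × 15.55 = 31.10
Round up: n = 32 per group.
Total across both groups: 2 × 32 = 64.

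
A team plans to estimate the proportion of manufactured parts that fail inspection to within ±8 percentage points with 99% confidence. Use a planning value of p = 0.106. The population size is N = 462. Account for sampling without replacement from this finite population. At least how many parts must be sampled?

For a proportion with margin E = 0.08 at 99% confidence, z = 2.576.
n = p̂(1−p̂)(z/E)² = 0.106 × 0.894 × (2.576/0.08)² = 98.26 — call this n₀.
Finite-population correction with N = 462: n = n₀ / (1 + (n₀−1)/N) = 98.26 / 1.211 = 81.14
Round up: n = 82.

82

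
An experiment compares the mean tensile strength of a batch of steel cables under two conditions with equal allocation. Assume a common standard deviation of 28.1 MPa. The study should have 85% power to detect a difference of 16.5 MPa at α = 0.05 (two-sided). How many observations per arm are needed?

For two equal groups, n per group = 2·((z_{α/2} + z_β)·σ/δ)².
z_{α/2} = 1.960; z_β = 1.036 (power 85%).
n = 2 × (2.996 × 28.1 / 16.5)² = 2 × 26.03 = 52.06
Round up: n = 53 per group.

53 per group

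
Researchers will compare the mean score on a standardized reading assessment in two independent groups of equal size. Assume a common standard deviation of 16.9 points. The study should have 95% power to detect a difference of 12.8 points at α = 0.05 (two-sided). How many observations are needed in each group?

For two equal groups, n per group = 2·((z_{α/2} + z_β)·σ/δ)².
z_{α/2} = 1.960; z_β = 1.645 (power 95%).
n = 2 × (3.605 × 16.9 / 12.8)² = 2 × 22.65 = 45.30
Round up: n = 46 per group.

46 per group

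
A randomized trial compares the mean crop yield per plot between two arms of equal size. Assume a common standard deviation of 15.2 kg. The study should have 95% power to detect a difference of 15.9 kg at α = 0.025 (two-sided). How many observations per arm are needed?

For two equal groups, n per group = 2·((z_{α/2} + z_β)·σ/δ)².
z_{α/2} = 2.241; z_β = 1.645 (power 95%).
n = 2 × (3.886 × 15.2 / 15.9)² = 2 × 13.80 = 27.60
Round up: n = 28 per group.

28 per group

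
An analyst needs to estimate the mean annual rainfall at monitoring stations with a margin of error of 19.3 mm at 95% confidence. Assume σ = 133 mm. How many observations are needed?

183

For a mean, the margin of error is E = z·σ/√n, so n = (zσ/E)².
At 95% confidence, z = 1.960.
n = (1.960 × 133 / 19.3)² = 182.43
Round up: n = 183.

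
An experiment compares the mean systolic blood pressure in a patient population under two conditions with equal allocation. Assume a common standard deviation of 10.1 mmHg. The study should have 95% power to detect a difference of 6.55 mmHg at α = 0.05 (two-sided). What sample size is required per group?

62 per group

For two equal groups, n per group = 2·((z_{α/2} + z_β)·σ/δ)².
z_{α/2} = 1.960; z_β = 1.645 (power 95%).
n = 2 × (3.605 × 10.1 / 6.55)² = 2 × 30.90 = 61.80
Round up: n = 62 per group.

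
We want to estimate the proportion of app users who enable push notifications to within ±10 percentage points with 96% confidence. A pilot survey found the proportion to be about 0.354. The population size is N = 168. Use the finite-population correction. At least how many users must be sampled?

For a proportion with margin E = 0.1 at 96% confidence, z = 2.054.
n = p̂(1−p̂)(z/E)² = 0.354 × 0.646 × (2.054/0.1)² = 96.48 — call this n₀.
Finite-population correction with N = 168: n = n₀ / (1 + (n₀−1)/N) = 96.48 / 1.568 = 61.53
Round up: n = 62.

62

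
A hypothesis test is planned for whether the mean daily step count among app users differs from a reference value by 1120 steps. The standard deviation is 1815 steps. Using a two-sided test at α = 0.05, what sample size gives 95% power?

35

For a one-sample z-test, n = ((z_{α/2} + z_β)·σ/δ)².
z_{α/2} = 1.960 (two-sided α = 0.05); z_β = 1.645 (power 95% → β = 0.05).
n = (3.605 × 1815 / 1120)² = 34.13
Round up: n = 35.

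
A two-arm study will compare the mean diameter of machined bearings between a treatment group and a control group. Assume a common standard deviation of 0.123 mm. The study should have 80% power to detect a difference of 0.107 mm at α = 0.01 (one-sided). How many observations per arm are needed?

27 per group

For two equal groups, n per group = 2·((z_α + z_β)·σ/δ)².
z_α = 2.326; z_β = 0.842 (power 80%).
n = 2 × (3.168 × 0.123 / 0.107)² = 2 × 13.26 = 26.52
Round up: n = 27 per group.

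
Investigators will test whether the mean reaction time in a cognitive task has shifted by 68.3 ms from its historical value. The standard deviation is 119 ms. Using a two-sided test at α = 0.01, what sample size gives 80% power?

For a one-sample z-test, n = ((z_{α/2} + z_β)·σ/δ)².
z_{α/2} = 2.576 (two-sided α = 0.01); z_β = 0.842 (power 80% → β = 0.2).
n = (3.418 × 119 / 68.3)² = 35.46
Round up: n = 36.

36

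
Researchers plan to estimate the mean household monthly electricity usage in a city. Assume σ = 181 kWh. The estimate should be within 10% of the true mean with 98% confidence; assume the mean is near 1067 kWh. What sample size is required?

For a mean, the margin of error is E = z·σ/√n, so n = (zσ/E)².
At 98% confidence, z = 2.326.
E = 10% of 1067 = 106.7 kWh.
n = (2.326 × 181 / 106.7)² = 15.57
Round up: n = 16.

16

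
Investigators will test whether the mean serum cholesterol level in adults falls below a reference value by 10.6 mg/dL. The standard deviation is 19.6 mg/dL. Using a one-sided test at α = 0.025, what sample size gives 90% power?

For a one-sample z-test, n = ((z_α + z_β)·σ/δ)².
z_α = 1.960 (one-sided α = 0.025); z_β = 1.282 (power 90% → β = 0.1).
n = (3.242 × 19.6 / 10.6)² = 35.94
Round up: n = 36.

n = 36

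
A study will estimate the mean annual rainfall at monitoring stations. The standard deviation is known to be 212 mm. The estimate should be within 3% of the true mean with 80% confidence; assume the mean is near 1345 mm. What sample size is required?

For a mean, the margin of error is E = z·σ/√n, so n = (zσ/E)².
At 80% confidence, z = 1.282.
E = 3% of 1345 = 40.35 mm.
n = (1.282 × 212 / 40.35)² = 45.37
Round up: n = 46.

46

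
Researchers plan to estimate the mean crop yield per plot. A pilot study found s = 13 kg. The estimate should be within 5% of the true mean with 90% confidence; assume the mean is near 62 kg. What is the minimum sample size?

48

For a mean, the margin of error is E = z·σ/√n, so n = (zσ/E)².
At 90% confidence, z = 1.645.
E = 5% of 62 = 3.1 kg.
n = (1.645 × 13 / 3.1)² = 47.59
Round up: n = 48.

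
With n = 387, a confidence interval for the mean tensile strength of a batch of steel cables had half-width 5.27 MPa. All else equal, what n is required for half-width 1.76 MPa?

Margin of error scales as 1/√n, so n₂ = n₁·(E₁/E₂)².
n₂ = 387 × (5.27/1.76)² = 387 × 8.966 = 3469.84
Round up: n₂ = 3470.

3470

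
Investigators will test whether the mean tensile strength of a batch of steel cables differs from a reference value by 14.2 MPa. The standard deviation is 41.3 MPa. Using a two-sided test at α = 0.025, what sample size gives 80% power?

81

For a one-sample z-test, n = ((z_{α/2} + z_β)·σ/δ)².
z_{α/2} = 2.241 (two-sided α = 0.025); z_β = 0.842 (power 80% → β = 0.2).
n = (3.083 × 41.3 / 14.2)² = 80.40
Round up: n = 81.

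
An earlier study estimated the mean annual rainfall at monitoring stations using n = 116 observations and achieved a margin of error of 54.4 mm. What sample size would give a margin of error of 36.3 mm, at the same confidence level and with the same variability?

Margin of error scales as 1/√n, so n₂ = n₁·(E₁/E₂)².
n₂ = 116 × (54.4/36.3)² = 116 × 2.246 = 260.54
Round up: n₂ = 261.

261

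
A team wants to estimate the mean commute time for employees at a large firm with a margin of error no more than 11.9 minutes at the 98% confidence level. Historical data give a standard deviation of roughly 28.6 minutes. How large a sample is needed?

For a mean, the margin of error is E = z·σ/√n, so n = (zσ/E)².
At 98% confidence, z = 2.326.
n = (2.326 × 28.6 / 11.9)² = 31.25
Round up: n = 32.

32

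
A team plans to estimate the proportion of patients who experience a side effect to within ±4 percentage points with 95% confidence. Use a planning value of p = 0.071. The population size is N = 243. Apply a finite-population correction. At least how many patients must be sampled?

For a proportion with margin E = 0.04 at 95% confidence, z = 1.960.
n = p̂(1−p̂)(z/E)² = 0.071 × 0.929 × (1.960/0.04)² = 158.37 — call this n₀.
Finite-population correction with N = 243: n = n₀ / (1 + (n₀−1)/N) = 158.37 / 1.648 = 96.10
Round up: n = 97.

97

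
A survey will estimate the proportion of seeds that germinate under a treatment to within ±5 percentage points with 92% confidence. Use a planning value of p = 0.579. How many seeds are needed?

299

For a proportion with margin E = 0.05 at 92% confidence, z = 1.751.
n = p̂(1−p̂)(z/E)² = 0.579 × 0.421 × (1.751/0.05)² = 298.95
Round up: n = 299.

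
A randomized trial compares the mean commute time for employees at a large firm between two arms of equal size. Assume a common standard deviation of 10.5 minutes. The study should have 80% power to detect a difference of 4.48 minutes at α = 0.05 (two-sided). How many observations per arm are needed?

87 per group

For two equal groups, n per group = 2·((z_{α/2} + z_β)·σ/δ)².
z_{α/2} = 1.960; z_β = 0.842 (power 80%).
n = 2 × (2.802 × 10.5 / 4.48)² = 2 × 43.13 = 86.26
Round up: n = 87 per group.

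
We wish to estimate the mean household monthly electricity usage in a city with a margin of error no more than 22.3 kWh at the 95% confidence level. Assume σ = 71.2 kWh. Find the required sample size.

40

For a mean, the margin of error is E = z·σ/√n, so n = (zσ/E)².
At 95% confidence, z = 1.960.
n = (1.960 × 71.2 / 22.3)² = 39.16
Round up: n = 40.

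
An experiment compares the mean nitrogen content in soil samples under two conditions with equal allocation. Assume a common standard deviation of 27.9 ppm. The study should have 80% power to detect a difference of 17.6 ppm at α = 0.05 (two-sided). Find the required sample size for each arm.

40 per group

For two equal groups, n per group = 2·((z_{α/2} + z_β)·σ/δ)².
z_{α/2} = 1.960; z_β = 0.842 (power 80%).
n = 2 × (2.802 × 27.9 / 17.6)² = 2 × 19.73 = 39.46
Round up: n = 40 per group.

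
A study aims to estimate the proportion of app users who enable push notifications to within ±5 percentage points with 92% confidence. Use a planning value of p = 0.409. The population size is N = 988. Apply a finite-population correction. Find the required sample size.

For a proportion with margin E = 0.05 at 92% confidence, z = 1.751.
n = p̂(1−p̂)(z/E)² = 0.409 × 0.591 × (1.751/0.05)² = 296.44 — call this n₀.
Finite-population correction with N = 988: n = n₀ / (1 + (n₀−1)/N) = 296.44 / 1.299 = 228.21
Round up: n = 229.

n = 229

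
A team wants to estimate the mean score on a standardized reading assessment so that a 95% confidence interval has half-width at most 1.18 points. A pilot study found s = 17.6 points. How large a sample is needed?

For a mean, the margin of error is E = z·σ/√n, so n = (zσ/E)².
At 95% confidence, z = 1.960.
n = (1.960 × 17.6 / 1.18)² = 854.62
Round up: n = 855.

n = 855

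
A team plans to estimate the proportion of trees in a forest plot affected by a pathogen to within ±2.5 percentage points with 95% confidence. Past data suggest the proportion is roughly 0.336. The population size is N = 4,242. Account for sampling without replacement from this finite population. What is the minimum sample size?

1037

For a proportion with margin E = 0.025 at 95% confidence, z = 1.960.
n = p̂(1−p̂)(z/E)² = 0.336 × 0.664 × (1.960/0.025)² = 1371.32 — call this n₀.
Finite-population correction with N = 4,242: n = n₀ / (1 + (n₀−1)/N) = 1371.32 / 1.323 = 1036.52
Round up: n = 1037.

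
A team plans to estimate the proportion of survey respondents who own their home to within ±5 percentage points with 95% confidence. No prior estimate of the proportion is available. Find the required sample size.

385

For a proportion with margin E = 0.05 at 95% confidence, z = 1.960.
With no prior estimate, use p = 0.5, which maximizes p(1−p) at 0.25.
n = 0.25 × (z/E)² = 0.25 × (1.960/0.05)² = 384.16
Round up: n = 385.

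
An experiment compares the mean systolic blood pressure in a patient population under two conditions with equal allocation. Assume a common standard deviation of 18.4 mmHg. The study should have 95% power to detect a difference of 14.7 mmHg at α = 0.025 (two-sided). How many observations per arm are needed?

48 per group

For two equal groups, n per group = 2·((z_{α/2} + z_β)·σ/δ)².
z_{α/2} = 2.241; z_β = 1.645 (power 95%).
n = 2 × (3.886 × 18.4 / 14.7)² = 2 × 23.66 = 47.32
Round up: n = 48 per group.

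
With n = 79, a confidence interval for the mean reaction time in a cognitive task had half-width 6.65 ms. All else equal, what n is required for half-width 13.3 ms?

Margin of error scales as 1/√n, so n₂ = n₁·(E₁/E₂)².
n₂ = 79 × (6.65/13.3)² = 79 × 0.25 = 19.75
Round up: n₂ = 20.

n = 20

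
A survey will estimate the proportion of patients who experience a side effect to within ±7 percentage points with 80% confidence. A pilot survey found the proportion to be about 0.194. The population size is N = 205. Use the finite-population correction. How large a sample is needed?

42

For a proportion with margin E = 0.07 at 80% confidence, z = 1.282.
n = p̂(1−p̂)(z/E)² = 0.194 × 0.806 × (1.282/0.07)² = 52.45 — call this n₀.
Finite-population correction with N = 205: n = n₀ / (1 + (n₀−1)/N) = 52.45 / 1.251 = 41.93
Round up: n = 42.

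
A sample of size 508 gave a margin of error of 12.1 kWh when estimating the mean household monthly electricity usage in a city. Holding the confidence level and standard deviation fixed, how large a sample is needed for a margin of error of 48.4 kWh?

n = 32

Margin of error scales as 1/√n, so n₂ = n₁·(E₁/E₂)².
n₂ = 508 × (12.1/48.4)² = 508 × 0.0625 = 31.75
Round up: n₂ = 32.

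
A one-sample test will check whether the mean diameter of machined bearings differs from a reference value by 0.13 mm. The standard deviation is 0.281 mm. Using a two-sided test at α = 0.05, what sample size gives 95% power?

For a one-sample z-test, n = ((z_{α/2} + z_β)·σ/δ)².
z_{α/2} = 1.960 (two-sided α = 0.05); z_β = 1.645 (power 95% → β = 0.05).
n = (3.605 × 0.281 / 0.13)² = 60.72
Round up: n = 61.

61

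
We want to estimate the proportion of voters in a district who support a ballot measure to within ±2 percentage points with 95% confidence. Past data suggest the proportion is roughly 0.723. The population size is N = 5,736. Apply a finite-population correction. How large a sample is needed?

For a proportion with margin E = 0.02 at 95% confidence, z = 1.960.
n = p̂(1−p̂)(z/E)² = 0.723 × 0.277 × (1.960/0.02)² = 1923.40 — call this n₀.
Finite-population correction with N = 5,736: n = n₀ / (1 + (n₀−1)/N) = 1923.40 / 1.335 = 1440.75
Round up: n = 1441.

n = 1441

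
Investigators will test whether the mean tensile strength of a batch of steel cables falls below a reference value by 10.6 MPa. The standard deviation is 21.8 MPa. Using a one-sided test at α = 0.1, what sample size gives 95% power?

37

For a one-sample z-test, n = ((z_α + z_β)·σ/δ)².
z_α = 1.282 (one-sided α = 0.1); z_β = 1.645 (power 95% → β = 0.05).
n = (2.927 × 21.8 / 10.6)² = 36.24
Round up: n = 37.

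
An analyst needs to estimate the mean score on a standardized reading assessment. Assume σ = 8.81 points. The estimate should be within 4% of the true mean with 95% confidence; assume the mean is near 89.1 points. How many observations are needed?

For a mean, the margin of error is E = z·σ/√n, so n = (zσ/E)².
At 95% confidence, z = 1.960.
E = 4% of 89.1 = 3.564 points.
n = (1.960 × 8.81 / 3.564)² = 23.47
Round up: n = 24.

n = 24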